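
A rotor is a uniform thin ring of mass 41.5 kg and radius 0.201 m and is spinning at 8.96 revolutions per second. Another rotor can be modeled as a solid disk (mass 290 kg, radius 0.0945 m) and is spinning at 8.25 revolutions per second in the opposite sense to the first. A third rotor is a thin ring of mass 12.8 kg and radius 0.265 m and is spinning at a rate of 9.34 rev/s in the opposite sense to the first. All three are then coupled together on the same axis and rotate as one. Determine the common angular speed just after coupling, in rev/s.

The coupling torques are internal; angular momentum about the shared axis is conserved.
Moments of inertia: I_A = (41.5)(0.201)² = 1.677 kg·m²; I_B = ½(290)(0.0945)² = 1.295 kg·m²; I_C = (12.8)(0.265)² = 0.8989 kg·m².
Taking A's sense as positive: L = (1.677)(8.96) − (1.295)(8.25) − (0.8989)(9.34) = -4.056 kg·m²·rev/s.
Combined I = 1.677 + 1.295 + 0.8989 = 3.870 kg·m².
ω_f = L / I = -4.056 / 3.870 = -1.048 rev/s.

|ω_f| ≈ 1.05 rev/s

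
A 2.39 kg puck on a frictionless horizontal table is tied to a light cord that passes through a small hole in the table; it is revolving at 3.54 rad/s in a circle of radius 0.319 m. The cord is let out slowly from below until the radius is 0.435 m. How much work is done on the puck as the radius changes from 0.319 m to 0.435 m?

W ≈ -0.704 J

The constraining force is radial, so m r² ω about the center is conserved.
ω₂ = ω₁ (r₁/r₂)² = (3.54)(0.319/0.435)² = 1.904 rad/s.
W = ΔKE = ½m(v₂² − v₁²) = -0.7044 J.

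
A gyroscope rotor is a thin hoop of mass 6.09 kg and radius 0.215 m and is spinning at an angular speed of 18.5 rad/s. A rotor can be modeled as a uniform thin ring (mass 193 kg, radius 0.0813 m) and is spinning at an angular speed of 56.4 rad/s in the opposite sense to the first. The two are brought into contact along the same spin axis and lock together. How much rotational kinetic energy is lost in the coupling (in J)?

No external torque acts about the common axis, so total angular momentum is conserved.
Moments of inertia: I_A = (6.09)(0.215)² = 0.2815 kg·m²; I_B = (193)(0.0813)² = 1.276 kg·m².
Taking A's sense as positive: L = (0.2815)(18.5) − (1.276)(56.4) = -66.74 kg·m²·rad/s.
Combined I = 0.2815 + 1.276 = 1.557 kg·m².
ω_f = L / I = -66.74 / 1.557 = -42.86 rad/s.
KE_i = ½ΣIω² = 2077 J; KE_f = ½(1.557)(42.86)² = 1430 J.

ΔKE lost ≈ 647 J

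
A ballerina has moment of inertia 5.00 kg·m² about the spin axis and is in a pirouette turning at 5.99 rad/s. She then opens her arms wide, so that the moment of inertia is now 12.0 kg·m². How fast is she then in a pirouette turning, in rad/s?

ω₂ ≈ 2.50 rad/s

Angular momentum about the spin axis is conserved since the torque about it is zero.
ω₂ = I₁ω₁ / I₂ = (5.000)(5.99 rad/s) / (12.00) = 2.496 rad/s.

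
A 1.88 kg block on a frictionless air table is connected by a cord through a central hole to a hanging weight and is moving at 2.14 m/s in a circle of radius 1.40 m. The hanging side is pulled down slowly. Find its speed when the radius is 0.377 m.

v₂ ≈ 7.95 m/s

Central (radial) force ⇒ zero torque about the center ⇒ m v r is constant.
v₂ = v₁ r₁ / r₂ = (2.14)(1.40) / (0.377) = 7.947 m/s.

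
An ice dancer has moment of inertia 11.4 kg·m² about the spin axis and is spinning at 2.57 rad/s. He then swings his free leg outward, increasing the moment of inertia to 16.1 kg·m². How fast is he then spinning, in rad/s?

With no external torque about the axis, L is conserved: I₁ω₁ = I₂ω₂.
ω₂ = I₁ω₁ / I₂ = (11.40)(2.57 rad/s) / (16.10) = 1.820 rad/s.

ω₂ ≈ 1.82 rad/s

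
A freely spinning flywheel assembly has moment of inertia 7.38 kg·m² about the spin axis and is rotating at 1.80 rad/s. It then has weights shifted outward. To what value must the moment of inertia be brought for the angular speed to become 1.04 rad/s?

I₂ ≈ 12.8 kg·m²

With no external torque about the axis, L is conserved: I₁ω₁ = I₂ω₂.
I₂ = I₁ω₁ / ω₂ = (7.38)(1.80) / (1.04) = 12.77 kg·m².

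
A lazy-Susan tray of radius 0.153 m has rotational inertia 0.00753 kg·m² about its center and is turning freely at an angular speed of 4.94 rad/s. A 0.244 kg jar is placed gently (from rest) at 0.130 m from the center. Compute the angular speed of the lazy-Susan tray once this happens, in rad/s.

ω_f ≈ 3.19 rad/s

The added mass arrives with no angular momentum about the center, and any external torque about the center is negligible, so the system's angular momentum is conserved.
Added inertia Σmr² = (0.244)(0.130)² = 0.004124 kg·m²; I_f = 0.007530 + 0.004124 = 0.01165 kg·m².
ω_f = I_p ω_i / I_f = (0.007530)(4.94) / 0.01165 = 3.192 rad/s.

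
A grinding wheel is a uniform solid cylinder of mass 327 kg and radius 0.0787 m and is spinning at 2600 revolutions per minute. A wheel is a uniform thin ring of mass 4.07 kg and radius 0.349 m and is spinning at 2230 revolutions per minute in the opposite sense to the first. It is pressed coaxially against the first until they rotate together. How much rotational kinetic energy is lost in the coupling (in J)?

The coupling torques are internal; angular momentum about the shared axis is conserved.
Moments of inertia: I_A = ½(327)(0.0787)² = 1.013 kg·m²; I_B = (4.07)(0.349)² = 0.4957 kg·m².
Taking A's sense as positive: L = (1.013)(2600) − (0.4957)(2230) = 1527 kg·m²·rpm.
Combined I = 1.013 + 0.4957 = 1.508 kg·m².
ω_f = L / I = 1527 / 1.508 = 1013 rpm.
KE_i = ½ΣIω² = 51050 J; KE_f = ½(1.508)(106.0)² = 8481 J.

ΔKE lost ≈ 42600 J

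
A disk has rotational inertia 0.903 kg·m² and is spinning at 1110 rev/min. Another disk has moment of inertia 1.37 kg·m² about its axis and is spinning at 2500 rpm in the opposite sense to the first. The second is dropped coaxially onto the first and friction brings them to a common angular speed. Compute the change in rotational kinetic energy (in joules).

The coupling torques are internal; angular momentum about the shared axis is conserved.
Taking A's sense as positive: L = (0.9030)(1110) − (1.370)(2500) = -2423 kg·m²·rpm.
Combined I = 0.9030 + 1.370 = 2.273 kg·m².
ω_f = L / I = -2423 / 2.273 = -1066 rpm.
KE_i = ½ΣIω² = 53050 J; KE_f = ½(2.273)(111.6)² = 14160 J.

ΔKE ≈ -38900 J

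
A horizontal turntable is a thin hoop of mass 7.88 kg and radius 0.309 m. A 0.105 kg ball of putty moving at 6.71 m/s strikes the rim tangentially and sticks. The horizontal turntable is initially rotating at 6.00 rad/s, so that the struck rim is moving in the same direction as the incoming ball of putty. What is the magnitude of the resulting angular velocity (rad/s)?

The axle reaction passes through the axle and exerts no torque about it; angular momentum about the axle is conserved through the impact.
I_p = (7.88)(0.309)² = 0.7524 kg·m². Taking the sense of the ball of putty's angular momentum as positive, L_{ball} = m v R = (0.105)(6.71)(0.309) = 0.2177 kg·m²/s.
L_i = +I_p ω_p + m v R = +(0.7524)(6.00) + 0.2177 = 4.732 kg·m²/s.
After sticking, I_f = I_p + m R² = 0.7524 + (0.105)(0.309)² = 0.7624 kg·m².
ω_f = L_i / I_f = 4.732 / 0.7624 = 6.207 rad/s.

|ω_f| ≈ 6.21 rad/s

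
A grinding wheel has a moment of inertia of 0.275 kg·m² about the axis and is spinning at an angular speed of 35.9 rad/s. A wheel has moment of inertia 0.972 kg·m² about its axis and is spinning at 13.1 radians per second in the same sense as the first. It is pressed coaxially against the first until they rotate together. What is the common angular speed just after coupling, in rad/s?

No external torque acts about the common axis, so total angular momentum is conserved.
Taking A's sense as positive: L = (0.2750)(35.9) + (0.9720)(13.1) = 22.61 kg·m²·rad/s.
Combined I = 0.2750 + 0.9720 = 1.247 kg·m².
ω_f = L / I = 22.61 / 1.247 = 18.13 rad/s.

|ω_f| ≈ 18.1 rad/s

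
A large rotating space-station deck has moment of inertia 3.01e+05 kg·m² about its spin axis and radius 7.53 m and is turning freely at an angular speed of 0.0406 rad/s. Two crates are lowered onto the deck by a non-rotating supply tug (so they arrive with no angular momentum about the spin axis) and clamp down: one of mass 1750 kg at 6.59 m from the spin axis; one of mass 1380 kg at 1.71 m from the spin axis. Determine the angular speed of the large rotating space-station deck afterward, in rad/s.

ω_f ≈ 0.0321 rad/s

No external torque acts about the spin axis; L_before = L_after.
Added inertia Σmr² = (1750)(6.59)² + (1380)(1.71)² = 80030 kg·m²; I_f = 3.010e+05 + 80030 = 3.810e+05 kg·m².
ω_f = I_p ω_i / I_f = (3.010e+05)(0.0406) / 3.810e+05 = 0.03207 rad/s.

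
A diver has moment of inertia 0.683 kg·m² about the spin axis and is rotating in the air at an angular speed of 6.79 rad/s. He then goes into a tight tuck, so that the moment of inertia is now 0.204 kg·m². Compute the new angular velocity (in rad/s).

No external torque acts about the spin axis, so angular momentum is conserved.
ω₂ = I₁ω₁ / I₂ = (0.6830)(6.79 rad/s) / (0.2040) = 22.73 rad/s.

ω₂ ≈ 22.7 rad/s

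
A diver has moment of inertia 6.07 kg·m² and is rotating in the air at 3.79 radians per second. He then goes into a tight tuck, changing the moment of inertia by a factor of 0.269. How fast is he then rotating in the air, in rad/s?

ω₂ ≈ 14.1 rad/s

No external torque acts about the spin axis, so angular momentum is conserved.
I₂ = 0.269 × 6.07 = 1.633 kg·m².
ω₂ = I₁ω₁ / I₂ = (6.070)(3.79 rad/s) / (1.633) = 14.09 rad/s.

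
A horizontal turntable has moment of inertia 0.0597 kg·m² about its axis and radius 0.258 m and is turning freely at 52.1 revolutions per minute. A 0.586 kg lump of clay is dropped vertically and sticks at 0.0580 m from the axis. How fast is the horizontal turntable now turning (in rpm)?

No external torque acts about the axis; L_before = L_after.
Added inertia Σmr² = (0.586)(0.0580)² = 0.001971 kg·m²; I_f = 0.05970 + 0.001971 = 0.06167 kg·m².
ω_f = I_p ω_i / I_f = (0.05970)(52.1) / 0.06167 = 50.43 rpm.

ω_f ≈ 50.4 rpm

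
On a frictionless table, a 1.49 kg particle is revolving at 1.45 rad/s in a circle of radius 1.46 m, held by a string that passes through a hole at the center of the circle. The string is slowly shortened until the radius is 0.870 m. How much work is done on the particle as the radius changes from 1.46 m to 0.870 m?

The constraining force is radial, so m r² ω about the center is conserved.
ω₂ = ω₁ (r₁/r₂)² = (1.45)(1.46/0.870)² = 4.084 rad/s.
W = ΔKE = ½m(v₂² − v₁²) = 6.064 J.

W ≈ 6.06 J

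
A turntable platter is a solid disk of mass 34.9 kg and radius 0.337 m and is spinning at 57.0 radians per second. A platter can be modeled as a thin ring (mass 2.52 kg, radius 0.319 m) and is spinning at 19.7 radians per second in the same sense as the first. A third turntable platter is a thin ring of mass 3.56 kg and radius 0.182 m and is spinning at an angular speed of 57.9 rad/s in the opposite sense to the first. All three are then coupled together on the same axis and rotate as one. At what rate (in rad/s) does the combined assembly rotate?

The coupling torques are internal; angular momentum about the shared axis is conserved.
Moments of inertia: I_A = ½(34.9)(0.337)² = 1.982 kg·m²; I_B = (2.52)(0.319)² = 0.2564 kg·m²; I_C = (3.56)(0.182)² = 0.1179 kg·m².
Taking A's sense as positive: L = (1.982)(57.0) + (0.2564)(19.7) − (0.1179)(57.9) = 111.2 kg·m²·rad/s.
Combined I = 1.982 + 0.2564 + 0.1179 = 2.356 kg·m².
ω_f = L / I = 111.2 / 2.356 = 47.19 rad/s.

|ω_f| ≈ 47.2 rad/s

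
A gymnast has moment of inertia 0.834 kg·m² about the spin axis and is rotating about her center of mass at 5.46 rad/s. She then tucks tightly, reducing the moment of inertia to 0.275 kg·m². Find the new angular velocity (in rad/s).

With no external torque about the axis, L is conserved: I₁ω₁ = I₂ω₂.
ω₂ = I₁ω₁ / I₂ = (0.8340)(5.46 rad/s) / (0.2750) = 16.56 rad/s.

ω₂ ≈ 16.6 rad/s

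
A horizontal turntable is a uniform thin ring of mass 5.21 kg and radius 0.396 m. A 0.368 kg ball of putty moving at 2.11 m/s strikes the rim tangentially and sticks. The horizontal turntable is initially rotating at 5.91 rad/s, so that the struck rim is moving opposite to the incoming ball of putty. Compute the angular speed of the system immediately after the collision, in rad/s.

The axle reaction passes through the axle and exerts no torque about it; angular momentum about the axle is conserved through the impact.
I_p = (5.21)(0.396)² = 0.8170 kg·m². Taking the sense of the ball of putty's angular momentum as positive, L_{ball} = m v R = (0.368)(2.11)(0.396) = 0.3075 kg·m²/s.
L_i = −I_p ω_p + m v R = −(0.8170)(5.91) + 0.3075 = -4.521 kg·m²/s.
After sticking, I_f = I_p + m R² = 0.8170 + (0.368)(0.396)² = 0.8747 kg·m².
ω_f = L_i / I_f = -4.521 / 0.8747 = -5.169 rad/s.

|ω_f| ≈ 5.17 rad/s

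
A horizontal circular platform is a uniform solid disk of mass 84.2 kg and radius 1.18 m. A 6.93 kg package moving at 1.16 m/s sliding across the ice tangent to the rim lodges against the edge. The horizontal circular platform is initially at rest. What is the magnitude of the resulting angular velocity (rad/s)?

The axle reaction passes through the central axle and exerts no torque about it; angular momentum about the central axle is conserved through the impact.
I_p = ½(84.2)(1.18)² = 58.62 kg·m². Taking the sense of the package's angular momentum as positive, L_{package} = m v R = (6.93)(1.16)(1.18) = 9.486 kg·m²/s.
L_i = 0 + 9.486 = 9.486 kg·m²/s.
After sticking, I_f = I_p + m R² = 58.62 + (6.93)(1.18)² = 68.27 kg·m².
ω_f = L_i / I_f = 9.486 / 68.27 = 0.1389 rad/s.

|ω_f| ≈ 0.139 rad/s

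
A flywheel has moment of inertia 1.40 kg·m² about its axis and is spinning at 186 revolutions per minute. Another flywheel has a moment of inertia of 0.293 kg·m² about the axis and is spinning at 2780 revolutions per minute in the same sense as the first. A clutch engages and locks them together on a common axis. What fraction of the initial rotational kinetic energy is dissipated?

The coupling torques are internal; angular momentum about the shared axis is conserved.
Taking A's sense as positive: L = (1.400)(186) + (0.2930)(2780) = 1075 kg·m²·rpm.
Combined I = 1.400 + 0.2930 = 1.693 kg·m².
ω_f = L / I = 1075 / 1.693 = 634.9 rpm.
KE_i = ½ΣIω² = 12680 J; KE_f = ½(1.693)(66.49)² = 3742 J.
Fraction dissipated = (KE_i − KE_f)/KE_i = 0.7049.

fraction ≈ 0.705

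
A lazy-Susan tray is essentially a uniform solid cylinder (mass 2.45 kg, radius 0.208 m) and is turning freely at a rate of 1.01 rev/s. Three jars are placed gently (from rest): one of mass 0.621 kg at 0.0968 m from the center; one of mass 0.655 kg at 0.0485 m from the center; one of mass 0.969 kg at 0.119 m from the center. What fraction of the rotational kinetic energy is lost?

The added mass arrives with no angular momentum about the center, and any external torque about the center is negligible, so the system's angular momentum is conserved.
I_p = ½(2.45)(0.208)² = 0.05300 kg·m².
Added inertia Σmr² = (0.621)(0.0968)² + (0.655)(0.0485)² + (0.969)(0.119)² = 0.02108 kg·m²; I_f = 0.05300 + 0.02108 = 0.07408 kg·m².
ω_f = I_p ω_i / I_f = (0.05300)(1.01) / 0.07408 = 0.7226 rev/s.
KE_i = ½(0.05300)(6.346 rad/s)² = 1.067 J; KE_f = ½(0.07408)(4.540)² = 0.7635 J.
Fraction lost = 0.2846.

fraction ≈ 0.285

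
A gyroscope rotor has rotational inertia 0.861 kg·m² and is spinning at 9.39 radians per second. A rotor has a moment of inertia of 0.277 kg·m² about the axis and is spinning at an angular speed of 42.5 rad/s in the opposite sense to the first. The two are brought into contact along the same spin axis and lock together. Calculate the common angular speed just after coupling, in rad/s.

|ω_f| ≈ 3.24 rad/s

The coupling torques are internal; angular momentum about the shared axis is conserved.
Taking A's sense as positive: L = (0.8610)(9.39) − (0.2770)(42.5) = -3.688 kg·m²·rad/s.
Combined I = 0.8610 + 0.2770 = 1.138 kg·m².
ω_f = L / I = -3.688 / 1.138 = -3.241 rad/s.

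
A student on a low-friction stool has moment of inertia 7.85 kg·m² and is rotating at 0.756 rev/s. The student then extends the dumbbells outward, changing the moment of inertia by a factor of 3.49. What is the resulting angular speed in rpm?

ω₂ ≈ 13.0 rpm

Angular momentum about the spin axis is conserved since the torque about it is zero.
I₂ = 3.49 × 7.85 = 27.40 kg·m².
ω₂ = I₁ω₁ / I₂ = (7.850)(0.756 rev/s) / (27.40) = 0.2166 rev/s = 13.00 rpm.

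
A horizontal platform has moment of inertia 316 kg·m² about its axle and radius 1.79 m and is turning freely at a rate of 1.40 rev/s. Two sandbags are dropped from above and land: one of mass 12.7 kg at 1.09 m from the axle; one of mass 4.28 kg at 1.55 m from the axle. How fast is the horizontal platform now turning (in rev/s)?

The added mass arrives with no angular momentum about the axle, and any external torque about the axle is negligible, so the system's angular momentum is conserved.
Added inertia Σmr² = (12.7)(1.09)² + (4.28)(1.55)² = 25.37 kg·m²; I_f = 316.0 + 25.37 = 341.4 kg·m².
ω_f = I_p ω_i / I_f = (316.0)(1.40) / 341.4 = 1.296 rev/s.

ω_f ≈ 1.30 rev/s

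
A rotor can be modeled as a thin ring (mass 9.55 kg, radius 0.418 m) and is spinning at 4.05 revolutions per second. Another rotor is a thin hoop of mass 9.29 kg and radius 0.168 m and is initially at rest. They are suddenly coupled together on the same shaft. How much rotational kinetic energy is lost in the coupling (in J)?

ΔKE lost ≈ 73.4 J

No external torque acts about the common axis, so total angular momentum is conserved.
Moments of inertia: I_A = (9.55)(0.418)² = 1.669 kg·m²; I_B = (9.29)(0.168)² = 0.2622 kg·m².
Taking A's sense as positive: L = (1.669)(4.05) = 6.758 kg·m²·rev/s.
Combined I = 1.669 + 0.2622 = 1.931 kg·m².
ω_f = L / I = 6.758 / 1.931 = 3.500 rev/s.
KE_i = ½ΣIω² = 540.3 J; KE_f = ½(1.931)(21.99)² = 466.9 J.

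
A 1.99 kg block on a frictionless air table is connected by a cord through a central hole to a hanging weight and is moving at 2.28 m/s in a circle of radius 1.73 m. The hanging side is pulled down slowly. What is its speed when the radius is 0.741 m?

v₂ ≈ 5.32 m/s

Central (radial) force ⇒ zero torque about the center ⇒ m v r is constant.
v₂ = v₁ r₁ / r₂ = (2.28)(1.73) / (0.741) = 5.323 m/s.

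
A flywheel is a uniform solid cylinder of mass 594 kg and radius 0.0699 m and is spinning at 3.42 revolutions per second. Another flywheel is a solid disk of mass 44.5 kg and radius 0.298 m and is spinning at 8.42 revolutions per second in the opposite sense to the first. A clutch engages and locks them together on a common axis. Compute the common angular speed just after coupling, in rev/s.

The coupling torques are internal; angular momentum about the shared axis is conserved.
Moments of inertia: I_A = ½(594)(0.0699)² = 1.451 kg·m²; I_B = ½(44.5)(0.298)² = 1.976 kg·m².
Taking A's sense as positive: L = (1.451)(3.42) − (1.976)(8.42) = -11.67 kg·m²·rev/s.
Combined I = 1.451 + 1.976 = 3.427 kg·m².
ω_f = L / I = -11.67 / 3.427 = -3.406 rev/s.

|ω_f| ≈ 3.41 rev/s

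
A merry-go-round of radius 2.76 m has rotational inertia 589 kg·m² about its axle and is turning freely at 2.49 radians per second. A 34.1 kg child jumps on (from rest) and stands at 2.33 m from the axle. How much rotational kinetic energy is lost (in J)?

The added mass arrives with no angular momentum about the axle, and any external torque about the axle is negligible, so the system's angular momentum is conserved.
Added inertia Σmr² = (34.1)(2.33)² = 185.1 kg·m²; I_f = 589.0 + 185.1 = 774.1 kg·m².
ω_f = I_p ω_i / I_f = (589.0)(2.49) / 774.1 = 1.895 rad/s.
KE_i = ½(589.0)(2.490 rad/s)² = 1826 J; KE_f = ½(774.1)(1.895)² = 1389 J.

energy lost ≈ 437 J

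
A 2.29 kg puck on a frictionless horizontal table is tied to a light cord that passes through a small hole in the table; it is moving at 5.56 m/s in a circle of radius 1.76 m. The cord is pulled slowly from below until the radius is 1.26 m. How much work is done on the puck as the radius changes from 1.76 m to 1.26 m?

Central (radial) force ⇒ zero torque about the center ⇒ m v r is constant.
v₂ = v₁ r₁ / r₂ = (5.56)(1.76) / (1.26) = 7.766 m/s.
W = ΔKE = ½m(v₂² − v₁²) = 33.67 J.

W ≈ 33.7 J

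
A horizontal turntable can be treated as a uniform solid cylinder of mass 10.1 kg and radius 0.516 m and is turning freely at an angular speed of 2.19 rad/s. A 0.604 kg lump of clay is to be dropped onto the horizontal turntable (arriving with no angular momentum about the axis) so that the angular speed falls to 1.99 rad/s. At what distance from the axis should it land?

No external torque acts about the axis; L_before = L_after.
I_p = ½(10.1)(0.516)² = 1.345 kg·m².
I_p ω_i = (I_p + m r²) ω_f ⇒ m r² = I_p(ω_i/ω_f − 1) = 1.345(2.19/1.99 − 1) = 0.1351 kg·m².
r = √(0.1351/0.604) = 0.4730 m.

r ≈ 0.473 m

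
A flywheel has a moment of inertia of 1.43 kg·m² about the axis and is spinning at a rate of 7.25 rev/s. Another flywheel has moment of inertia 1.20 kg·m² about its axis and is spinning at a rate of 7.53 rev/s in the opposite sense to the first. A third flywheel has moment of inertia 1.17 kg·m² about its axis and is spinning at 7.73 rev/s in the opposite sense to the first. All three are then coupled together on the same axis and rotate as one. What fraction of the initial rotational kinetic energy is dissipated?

No external torque acts about the common axis, so total angular momentum is conserved.
Taking A's sense as positive: L = (1.430)(7.25) − (1.200)(7.53) − (1.170)(7.73) = -7.713 kg·m²·rev/s.
Combined I = 1.430 + 1.200 + 1.170 = 3.800 kg·m².
ω_f = L / I = -7.713 / 3.800 = -2.030 rev/s.
KE_i = ½ΣIω² = 4207 J; KE_f = ½(3.800)(12.75)² = 309.0 J.
Fraction dissipated = (KE_i − KE_f)/KE_i = 0.9265.

fraction ≈ 0.927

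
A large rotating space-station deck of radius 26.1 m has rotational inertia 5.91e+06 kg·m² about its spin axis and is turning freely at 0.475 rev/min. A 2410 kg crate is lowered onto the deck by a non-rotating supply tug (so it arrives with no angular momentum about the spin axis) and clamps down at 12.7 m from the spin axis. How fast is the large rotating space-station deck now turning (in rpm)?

ω_f ≈ 0.446 rpm

No external torque acts about the spin axis; L_before = L_after.
Added inertia Σmr² = (2410)(12.7)² = 3.887e+05 kg·m²; I_f = 5.910e+06 + 3.887e+05 = 6.299e+06 kg·m².
ω_f = I_p ω_i / I_f = (5.910e+06)(0.475) / 6.299e+06 = 0.4457 rpm.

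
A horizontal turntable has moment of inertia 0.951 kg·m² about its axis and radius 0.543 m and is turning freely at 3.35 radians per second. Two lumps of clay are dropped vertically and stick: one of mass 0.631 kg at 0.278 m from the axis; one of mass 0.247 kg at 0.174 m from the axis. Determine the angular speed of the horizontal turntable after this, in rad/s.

ω_f ≈ 3.16 rad/s

The added mass arrives with no angular momentum about the axis, and any external torque about the axis is negligible, so the system's angular momentum is conserved.
Added inertia Σmr² = (0.631)(0.278)² + (0.247)(0.174)² = 0.05624 kg·m²; I_f = 0.9510 + 0.05624 = 1.007 kg·m².
ω_f = I_p ω_i / I_f = (0.9510)(3.35) / 1.007 = 3.163 rad/s.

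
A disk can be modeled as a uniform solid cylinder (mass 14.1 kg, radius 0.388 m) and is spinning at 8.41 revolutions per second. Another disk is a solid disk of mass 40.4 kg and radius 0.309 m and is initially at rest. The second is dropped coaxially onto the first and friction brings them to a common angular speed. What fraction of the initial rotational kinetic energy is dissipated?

The coupling torques are internal; angular momentum about the shared axis is conserved.
Moments of inertia: I_A = ½(14.1)(0.388)² = 1.061 kg·m²; I_B = ½(40.4)(0.309)² = 1.929 kg·m².
Taking A's sense as positive: L = (1.061)(8.41) = 8.926 kg·m²·rev/s.
Combined I = 1.061 + 1.929 = 2.990 kg·m².
ω_f = L / I = 8.926 / 2.990 = 2.985 rev/s.
KE_i = ½ΣIω² = 1482 J; KE_f = ½(2.990)(18.76)² = 526.0 J.
Fraction dissipated = (KE_i − KE_f)/KE_i = 0.6450.

fraction ≈ 0.645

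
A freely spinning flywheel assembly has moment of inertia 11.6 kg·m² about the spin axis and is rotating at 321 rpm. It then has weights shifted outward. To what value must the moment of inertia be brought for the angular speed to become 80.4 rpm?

I₂ ≈ 46.3 kg·m²

No external torque acts about the spin axis, so angular momentum is conserved.
I₂ = I₁ω₁ / ω₂ = (11.6)(321) / (80.4) = 46.31 kg·m².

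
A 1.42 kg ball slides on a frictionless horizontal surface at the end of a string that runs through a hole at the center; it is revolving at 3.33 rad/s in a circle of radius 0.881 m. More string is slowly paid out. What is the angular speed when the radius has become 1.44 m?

The constraining force is radial, so m r² ω about the center is conserved.
ω₂ = ω₁ (r₁/r₂)² = (3.33)(0.881/1.44)² = 1.246 rad/s.

ω₂ ≈ 1.25 rad/s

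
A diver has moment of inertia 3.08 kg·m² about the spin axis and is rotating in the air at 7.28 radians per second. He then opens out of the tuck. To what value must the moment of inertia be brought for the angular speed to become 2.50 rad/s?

No external torque acts about the spin axis, so angular momentum is conserved.
I₂ = I₁ω₁ / ω₂ = (3.08)(7.28) / (2.50) = 8.969 kg·m².

I₂ ≈ 8.97 kg·m²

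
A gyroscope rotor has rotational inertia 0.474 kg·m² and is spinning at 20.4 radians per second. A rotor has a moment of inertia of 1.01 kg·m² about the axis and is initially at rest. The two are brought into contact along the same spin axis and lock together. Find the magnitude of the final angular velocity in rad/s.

The coupling torques are internal; angular momentum about the shared axis is conserved.
Taking A's sense as positive: L = (0.4740)(20.4) = 9.670 kg·m²·rad/s.
Combined I = 0.4740 + 1.010 = 1.484 kg·m².
ω_f = L / I = 9.670 / 1.484 = 6.516 rad/s.

|ω_f| ≈ 6.52 rad/s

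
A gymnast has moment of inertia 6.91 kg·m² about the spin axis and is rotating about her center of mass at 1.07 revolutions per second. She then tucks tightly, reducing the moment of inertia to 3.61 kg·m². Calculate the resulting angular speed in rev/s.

Angular momentum about the spin axis is conserved since the torque about it is zero.
ω₂ = I₁ω₁ / I₂ = (6.910)(1.07 rev/s) / (3.610) = 2.048 rev/s.

ω₂ ≈ 2.05 rev/s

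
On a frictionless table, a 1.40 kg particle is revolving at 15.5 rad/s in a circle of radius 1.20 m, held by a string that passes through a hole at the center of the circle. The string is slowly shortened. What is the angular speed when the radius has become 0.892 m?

No torque about the axis ⇒ m r₁² ω₁ = m r₂² ω₂.
ω₂ = ω₁ (r₁/r₂)² = (15.5)(1.20/0.892)² = 28.05 rad/s.

ω₂ ≈ 28.1 rad/s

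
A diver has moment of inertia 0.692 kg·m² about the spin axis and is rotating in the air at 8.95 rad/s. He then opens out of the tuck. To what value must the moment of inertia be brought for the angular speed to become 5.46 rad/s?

With no external torque about the axis, L is conserved: I₁ω₁ = I₂ω₂.
I₂ = I₁ω₁ / ω₂ = (0.692)(8.95) / (5.46) = 1.134 kg·m².

I₂ ≈ 1.13 kg·m²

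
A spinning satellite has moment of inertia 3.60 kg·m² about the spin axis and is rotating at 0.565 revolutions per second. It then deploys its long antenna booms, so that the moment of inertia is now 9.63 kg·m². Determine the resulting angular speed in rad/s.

Angular momentum about the spin axis is conserved since the torque about it is zero.
ω₂ = I₁ω₁ / I₂ = (3.600)(0.565 rev/s) / (9.630) = 0.2112 rev/s = 1.327 rad/s.

ω₂ ≈ 1.33 rad/s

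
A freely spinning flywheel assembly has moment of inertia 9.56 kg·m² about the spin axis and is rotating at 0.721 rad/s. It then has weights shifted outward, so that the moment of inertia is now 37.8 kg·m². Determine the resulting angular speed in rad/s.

No external torque acts about the spin axis, so angular momentum is conserved.
ω₂ = I₁ω₁ / I₂ = (9.560)(0.721 rad/s) / (37.80) = 0.1823 rad/s.

ω₂ ≈ 0.182 rad/s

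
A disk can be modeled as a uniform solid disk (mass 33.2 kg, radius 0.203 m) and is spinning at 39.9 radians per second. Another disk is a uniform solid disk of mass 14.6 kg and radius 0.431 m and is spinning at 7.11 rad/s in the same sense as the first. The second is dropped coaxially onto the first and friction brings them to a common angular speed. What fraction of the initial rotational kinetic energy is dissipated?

fraction ≈ 0.422

No external torque acts about the common axis, so total angular momentum is conserved.
Moments of inertia: I_A = ½(33.2)(0.203)² = 0.6841 kg·m²; I_B = ½(14.6)(0.431)² = 1.356 kg·m².
Taking A's sense as positive: L = (0.6841)(39.9) + (1.356)(7.11) = 36.94 kg·m²·rad/s.
Combined I = 0.6841 + 1.356 = 2.040 kg·m².
ω_f = L / I = 36.94 / 2.040 = 18.10 rad/s.
KE_i = ½ΣIω² = 578.8 J; KE_f = ½(2.040)(18.10)² = 334.4 J.
Fraction dissipated = (KE_i − KE_f)/KE_i = 0.4223.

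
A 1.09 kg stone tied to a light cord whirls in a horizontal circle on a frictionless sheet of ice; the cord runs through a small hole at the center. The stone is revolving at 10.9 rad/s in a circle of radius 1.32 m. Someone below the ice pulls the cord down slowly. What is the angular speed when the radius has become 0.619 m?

ω₂ ≈ 49.6 rad/s

No torque about the axis ⇒ m r₁² ω₁ = m r₂² ω₂.
ω₂ = ω₁ (r₁/r₂)² = (10.9)(1.32/0.619)² = 49.57 rad/s.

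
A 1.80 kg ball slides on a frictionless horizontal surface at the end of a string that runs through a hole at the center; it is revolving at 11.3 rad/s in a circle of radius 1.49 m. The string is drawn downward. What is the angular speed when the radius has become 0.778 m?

ω₂ ≈ 41.4 rad/s

The constraining force is radial, so m r² ω about the center is conserved.
ω₂ = ω₁ (r₁/r₂)² = (11.3)(1.49/0.778)² = 41.45 rad/s.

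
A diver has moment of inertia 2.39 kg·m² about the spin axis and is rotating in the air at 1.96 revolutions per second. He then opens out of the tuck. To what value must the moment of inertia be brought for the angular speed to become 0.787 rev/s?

No external torque acts about the spin axis, so angular momentum is conserved.
I₂ = I₁ω₁ / ω₂ = (2.39)(1.96) / (0.787) = 5.952 kg·m².

I₂ ≈ 5.95 kg·m²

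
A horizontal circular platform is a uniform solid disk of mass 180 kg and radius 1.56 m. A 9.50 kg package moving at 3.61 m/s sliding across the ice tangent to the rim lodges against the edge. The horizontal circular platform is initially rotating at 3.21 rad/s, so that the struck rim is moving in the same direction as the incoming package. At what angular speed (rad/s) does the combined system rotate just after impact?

|ω_f| ≈ 3.12 rad/s

About the central axle the impulsive forces during the collision are internal, so angular momentum about that axis is conserved.
I_p = ½(180)(1.56)² = 219.0 kg·m². Taking the sense of the package's angular momentum as positive, L_{package} = m v R = (9.50)(3.61)(1.56) = 53.50 kg·m²/s.
L_i = +I_p ω_p + m v R = +(219.0)(3.21) + 53.50 = 756.6 kg·m²/s.
After sticking, I_f = I_p + m R² = 219.0 + (9.50)(1.56)² = 242.1 kg·m².
ω_f = L_i / I_f = 756.6 / 242.1 = 3.124 rad/s.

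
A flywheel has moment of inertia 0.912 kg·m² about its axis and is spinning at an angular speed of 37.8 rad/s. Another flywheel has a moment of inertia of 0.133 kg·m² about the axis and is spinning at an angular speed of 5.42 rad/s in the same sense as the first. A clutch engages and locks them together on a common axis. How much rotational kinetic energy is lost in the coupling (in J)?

No external torque acts about the common axis, so total angular momentum is conserved.
Taking A's sense as positive: L = (0.9120)(37.8) + (0.1330)(5.42) = 35.19 kg·m²·rad/s.
Combined I = 0.9120 + 0.1330 = 1.045 kg·m².
ω_f = L / I = 35.19 / 1.045 = 33.68 rad/s.
KE_i = ½ΣIω² = 653.5 J; KE_f = ½(1.045)(33.68)² = 592.7 J.

ΔKE lost ≈ 60.8 J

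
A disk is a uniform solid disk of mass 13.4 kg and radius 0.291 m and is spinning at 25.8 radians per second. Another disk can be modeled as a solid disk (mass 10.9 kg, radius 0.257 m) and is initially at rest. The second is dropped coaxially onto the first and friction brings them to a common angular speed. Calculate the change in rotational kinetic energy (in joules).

No external torque acts about the common axis, so total angular momentum is conserved.
Moments of inertia: I_A = ½(13.4)(0.291)² = 0.5674 kg·m²; I_B = ½(10.9)(0.257)² = 0.3600 kg·m².
Taking A's sense as positive: L = (0.5674)(25.8) = 14.64 kg·m²·rad/s.
Combined I = 0.5674 + 0.3600 = 0.9273 kg·m².
ω_f = L / I = 14.64 / 0.9273 = 15.79 rad/s.
KE_i = ½ΣIω² = 188.8 J; KE_f = ½(0.9273)(15.79)² = 115.5 J.

ΔKE ≈ -73.3 J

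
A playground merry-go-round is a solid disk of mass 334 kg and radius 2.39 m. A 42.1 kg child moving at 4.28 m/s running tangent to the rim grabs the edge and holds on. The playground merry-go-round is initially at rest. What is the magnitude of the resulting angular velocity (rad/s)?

|ω_f| ≈ 0.361 rad/s

About the axle the impulsive forces during the collision are internal, so angular momentum about that axis is conserved.
I_p = ½(334)(2.39)² = 953.9 kg·m². Taking the sense of the child's angular momentum as positive, L_{child} = m v R = (42.1)(4.28)(2.39) = 430.6 kg·m²/s.
L_i = 0 + 430.6 = 430.6 kg·m²/s.
After sticking, I_f = I_p + m R² = 953.9 + (42.1)(2.39)² = 1194 kg·m².
ω_f = L_i / I_f = 430.6 / 1194 = 0.3606 rad/s.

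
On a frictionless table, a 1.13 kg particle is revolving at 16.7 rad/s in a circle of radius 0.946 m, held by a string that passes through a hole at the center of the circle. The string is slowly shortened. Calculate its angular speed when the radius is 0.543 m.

ω₂ ≈ 50.7 rad/s

No torque about the axis ⇒ m r₁² ω₁ = m r₂² ω₂.
ω₂ = ω₁ (r₁/r₂)² = (16.7)(0.946/0.543)² = 50.69 rad/s.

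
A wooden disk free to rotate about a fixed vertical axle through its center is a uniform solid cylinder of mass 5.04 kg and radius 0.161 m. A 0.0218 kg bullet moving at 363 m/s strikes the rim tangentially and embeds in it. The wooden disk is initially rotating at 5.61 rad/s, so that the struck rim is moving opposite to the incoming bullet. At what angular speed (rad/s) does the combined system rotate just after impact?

|ω_f| ≈ 13.8 rad/s

About the axle the impulsive forces during the collision are internal, so angular momentum about that axis is conserved.
I_p = ½(5.04)(0.161)² = 0.06532 kg·m². Taking the sense of the bullet's angular momentum as positive, L_{bullet} = m v R = (0.0218)(363)(0.161) = 1.274 kg·m²/s.
L_i = −I_p ω_p + m v R = −(0.06532)(5.61) + 1.274 = 0.9076 kg·m²/s.
After sticking, I_f = I_p + m R² = 0.06532 + (0.0218)(0.161)² = 0.06589 kg·m².
ω_f = L_i / I_f = 0.9076 / 0.06589 = 13.78 rad/s.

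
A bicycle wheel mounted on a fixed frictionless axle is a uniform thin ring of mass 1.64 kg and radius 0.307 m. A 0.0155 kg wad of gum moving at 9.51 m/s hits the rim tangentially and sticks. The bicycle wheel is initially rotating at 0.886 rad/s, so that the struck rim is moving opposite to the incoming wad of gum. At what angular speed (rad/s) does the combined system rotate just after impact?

|ω_f| ≈ 0.588 rad/s

About the axle the impulsive forces during the collision are internal, so angular momentum about that axis is conserved.
I_p = (1.64)(0.307)² = 0.1546 kg·m². Taking the sense of the wad of gum's angular momentum as positive, L_{wad} = m v R = (0.0155)(9.51)(0.307) = 0.04525 kg·m²/s.
L_i = −I_p ω_p + m v R = −(0.1546)(0.886) + 0.04525 = -0.09169 kg·m²/s.
After sticking, I_f = I_p + m R² = 0.1546 + (0.0155)(0.307)² = 0.1560 kg·m².
ω_f = L_i / I_f = -0.09169 / 0.1560 = -0.5877 rad/s.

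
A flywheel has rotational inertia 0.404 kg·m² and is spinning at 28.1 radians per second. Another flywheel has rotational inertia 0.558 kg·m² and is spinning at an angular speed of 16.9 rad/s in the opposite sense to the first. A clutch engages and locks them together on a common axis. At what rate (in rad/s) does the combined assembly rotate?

|ω_f| ≈ 2.00 rad/s

No external torque acts about the common axis, so total angular momentum is conserved.
Taking A's sense as positive: L = (0.4040)(28.1) − (0.5580)(16.9) = 1.922 kg·m²·rad/s.
Combined I = 0.4040 + 0.5580 = 0.9620 kg·m².
ω_f = L / I = 1.922 / 0.9620 = 1.998 rad/s.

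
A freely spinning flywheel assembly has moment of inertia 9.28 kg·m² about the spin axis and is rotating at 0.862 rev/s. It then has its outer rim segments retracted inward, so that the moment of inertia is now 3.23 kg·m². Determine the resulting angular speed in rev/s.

ω₂ ≈ 2.48 rev/s

Angular momentum about the spin axis is conserved since the torque about it is zero.
ω₂ = I₁ω₁ / I₂ = (9.280)(0.862 rev/s) / (3.230) = 2.477 rev/s.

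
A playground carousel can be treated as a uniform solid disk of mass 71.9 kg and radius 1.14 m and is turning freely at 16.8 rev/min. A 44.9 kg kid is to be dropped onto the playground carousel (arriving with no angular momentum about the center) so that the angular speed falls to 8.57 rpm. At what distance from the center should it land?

No external torque acts about the center; L_before = L_after.
I_p = ½(71.9)(1.14)² = 46.72 kg·m².
I_p ω_i = (I_p + m r²) ω_f ⇒ m r² = I_p(ω_i/ω_f − 1) = 46.72(16.8/8.57 − 1) = 44.87 kg·m².
r = √(44.87/44.9) = 0.9996 m.

r ≈ 1.00 m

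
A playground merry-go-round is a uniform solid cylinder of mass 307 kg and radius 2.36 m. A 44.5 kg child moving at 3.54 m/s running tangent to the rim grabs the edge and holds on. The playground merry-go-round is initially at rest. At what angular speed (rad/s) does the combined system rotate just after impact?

|ω_f| ≈ 0.337 rad/s

The axle reaction passes through the axle and exerts no torque about it; angular momentum about the axle is conserved through the impact.
I_p = ½(307)(2.36)² = 854.9 kg·m². Taking the sense of the child's angular momentum as positive, L_{child} = m v R = (44.5)(3.54)(2.36) = 371.8 kg·m²/s.
L_i = 0 + 371.8 = 371.8 kg·m²/s.
After sticking, I_f = I_p + m R² = 854.9 + (44.5)(2.36)² = 1103 kg·m².
ω_f = L_i / I_f = 371.8 / 1103 = 0.3371 rad/s.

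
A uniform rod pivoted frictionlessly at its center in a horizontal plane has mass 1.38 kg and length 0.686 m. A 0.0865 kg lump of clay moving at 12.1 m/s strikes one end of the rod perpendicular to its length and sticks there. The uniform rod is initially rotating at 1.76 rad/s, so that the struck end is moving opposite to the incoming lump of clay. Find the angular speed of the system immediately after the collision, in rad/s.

The axle reaction passes through the pivot and exerts no torque about it; angular momentum about the pivot is conserved through the impact.
I_p = (1/12)(1.38)(0.686)² = 0.05412 kg·m². Taking the sense of the lump of clay's angular momentum as positive, L_{lump} = m v R = (0.0865)(12.1)(0.686/2) = 0.3590 kg·m²/s.
L_i = −I_p ω_p + m v R = −(0.05412)(1.76) + 0.3590 = 0.2638 kg·m²/s.
After sticking, I_f = I_p + m R² = 0.05412 + (0.0865)(0.686/2)² = 0.06430 kg·m².
ω_f = L_i / I_f = 0.2638 / 0.06430 = 4.102 rad/s.

|ω_f| ≈ 4.10 rad/s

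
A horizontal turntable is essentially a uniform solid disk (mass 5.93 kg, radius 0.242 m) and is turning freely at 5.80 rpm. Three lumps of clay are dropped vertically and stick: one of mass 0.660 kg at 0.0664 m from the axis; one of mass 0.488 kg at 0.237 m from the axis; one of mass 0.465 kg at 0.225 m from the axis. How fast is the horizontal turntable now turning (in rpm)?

The added mass arrives with no angular momentum about the axis, and any external torque about the axis is negligible, so the system's angular momentum is conserved.
I_p = ½(5.93)(0.242)² = 0.1736 kg·m².
Added inertia Σmr² = (0.660)(0.0664)² + (0.488)(0.237)² + (0.465)(0.225)² = 0.05386 kg·m²; I_f = 0.1736 + 0.05386 = 0.2275 kg·m².
ω_f = I_p ω_i / I_f = (0.1736)(5.80) / 0.2275 = 4.427 rpm.

ω_f ≈ 4.43 rpm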